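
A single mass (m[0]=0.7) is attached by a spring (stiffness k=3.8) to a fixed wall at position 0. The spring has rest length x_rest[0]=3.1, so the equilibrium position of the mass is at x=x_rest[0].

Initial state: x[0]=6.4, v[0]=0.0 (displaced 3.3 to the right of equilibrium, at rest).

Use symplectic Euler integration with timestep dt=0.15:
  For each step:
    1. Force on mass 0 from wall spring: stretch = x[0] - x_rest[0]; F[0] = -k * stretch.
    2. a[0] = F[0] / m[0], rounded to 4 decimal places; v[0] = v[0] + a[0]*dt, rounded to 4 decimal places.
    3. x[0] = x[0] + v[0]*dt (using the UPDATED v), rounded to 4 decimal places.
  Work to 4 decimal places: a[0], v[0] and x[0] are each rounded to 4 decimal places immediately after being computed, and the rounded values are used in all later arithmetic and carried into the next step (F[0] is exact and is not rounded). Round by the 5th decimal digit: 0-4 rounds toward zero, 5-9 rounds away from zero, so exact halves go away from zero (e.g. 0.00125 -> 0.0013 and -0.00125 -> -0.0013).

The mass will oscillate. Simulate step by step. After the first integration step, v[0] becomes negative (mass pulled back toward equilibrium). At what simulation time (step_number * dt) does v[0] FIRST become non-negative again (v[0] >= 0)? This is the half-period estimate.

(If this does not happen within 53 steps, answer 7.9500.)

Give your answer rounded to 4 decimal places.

Step 0: x=[6.4000] v=[0.0000]
Step 1: x=[5.9969] v=[-2.6871]
Step 2: x=[5.2400] v=[-5.0460]
Step 3: x=[4.2217] v=[-6.7886]
Step 4: x=[3.0664] v=[-7.7020]
Step 5: x=[1.9152] v=[-7.6746]
Step 6: x=[0.9087] v=[-6.7098]
Step 7: x=[0.1699] v=[-4.9255]
Step 8: x=[-0.2110] v=[-2.5396]
Step 9: x=[-0.1875] v=[0.1565]
First v>=0 after going negative at step 9, time=1.3500

Answer: 1.3500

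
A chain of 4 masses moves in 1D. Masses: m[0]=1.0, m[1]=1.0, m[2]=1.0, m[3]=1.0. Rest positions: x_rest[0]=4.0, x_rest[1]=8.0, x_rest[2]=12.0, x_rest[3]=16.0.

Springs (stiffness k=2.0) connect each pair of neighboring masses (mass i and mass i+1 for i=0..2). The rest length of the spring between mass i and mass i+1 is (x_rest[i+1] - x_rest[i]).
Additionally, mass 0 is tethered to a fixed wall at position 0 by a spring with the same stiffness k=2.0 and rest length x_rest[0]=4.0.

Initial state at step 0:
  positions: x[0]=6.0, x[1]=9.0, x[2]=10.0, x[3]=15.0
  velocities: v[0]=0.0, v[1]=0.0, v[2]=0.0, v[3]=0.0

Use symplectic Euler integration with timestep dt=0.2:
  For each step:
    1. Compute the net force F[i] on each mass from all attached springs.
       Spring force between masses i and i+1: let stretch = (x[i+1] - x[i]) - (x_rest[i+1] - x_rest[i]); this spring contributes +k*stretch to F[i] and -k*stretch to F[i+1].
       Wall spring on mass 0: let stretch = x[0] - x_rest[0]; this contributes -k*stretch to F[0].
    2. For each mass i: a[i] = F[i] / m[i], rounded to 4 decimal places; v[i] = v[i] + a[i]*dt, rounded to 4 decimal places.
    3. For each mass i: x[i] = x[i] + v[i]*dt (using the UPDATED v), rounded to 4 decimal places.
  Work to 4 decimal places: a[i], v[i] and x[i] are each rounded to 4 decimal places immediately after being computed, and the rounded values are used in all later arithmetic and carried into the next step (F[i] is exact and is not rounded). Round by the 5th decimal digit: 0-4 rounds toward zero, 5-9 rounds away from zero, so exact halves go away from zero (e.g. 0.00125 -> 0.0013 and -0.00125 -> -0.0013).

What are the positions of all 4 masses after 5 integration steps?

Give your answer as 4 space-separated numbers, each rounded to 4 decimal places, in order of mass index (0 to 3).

Answer: 3.2492 7.4988 12.7600 14.7078

Derivation:
Step 0: x=[6.0000 9.0000 10.0000 15.0000] v=[0.0000 0.0000 0.0000 0.0000]
Step 1: x=[5.7600 8.8400 10.3200 14.9200] v=[-1.2000 -0.8000 1.6000 -0.4000]
Step 2: x=[5.3056 8.5520 10.8896 14.7920] v=[-2.2720 -1.4400 2.8480 -0.6400]
Step 3: x=[4.6865 8.1913 11.5844 14.6718] v=[-3.0957 -1.8035 3.4739 -0.6010]
Step 4: x=[3.9728 7.8217 12.2547 14.6246] v=[-3.5684 -1.8482 3.3516 -0.2360]
Step 5: x=[3.2492 7.4988 12.7600 14.7078] v=[-3.6180 -1.6146 2.5264 0.4160]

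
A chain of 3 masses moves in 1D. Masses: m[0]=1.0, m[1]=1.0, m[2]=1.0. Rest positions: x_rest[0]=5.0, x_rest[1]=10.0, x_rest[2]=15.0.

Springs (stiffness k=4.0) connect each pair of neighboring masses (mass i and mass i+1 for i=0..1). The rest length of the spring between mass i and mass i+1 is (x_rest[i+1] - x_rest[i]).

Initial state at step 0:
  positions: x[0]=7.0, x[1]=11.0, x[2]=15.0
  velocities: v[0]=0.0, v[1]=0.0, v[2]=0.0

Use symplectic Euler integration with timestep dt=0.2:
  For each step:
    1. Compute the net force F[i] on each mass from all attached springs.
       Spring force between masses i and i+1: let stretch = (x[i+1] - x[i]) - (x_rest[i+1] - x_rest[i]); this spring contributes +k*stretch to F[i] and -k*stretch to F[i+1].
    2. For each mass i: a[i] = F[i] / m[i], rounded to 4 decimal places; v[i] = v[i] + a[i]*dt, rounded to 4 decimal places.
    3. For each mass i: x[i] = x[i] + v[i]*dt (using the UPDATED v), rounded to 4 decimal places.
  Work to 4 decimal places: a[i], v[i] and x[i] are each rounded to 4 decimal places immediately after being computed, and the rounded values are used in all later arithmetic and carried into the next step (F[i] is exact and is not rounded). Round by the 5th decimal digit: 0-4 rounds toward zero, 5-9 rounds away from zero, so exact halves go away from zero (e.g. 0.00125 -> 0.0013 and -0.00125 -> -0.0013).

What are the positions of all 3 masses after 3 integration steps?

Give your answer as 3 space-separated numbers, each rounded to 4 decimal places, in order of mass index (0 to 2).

Step 0: x=[7.0000 11.0000 15.0000] v=[0.0000 0.0000 0.0000]
Step 1: x=[6.8400 11.0000 15.1600] v=[-0.8000 0.0000 0.8000]
Step 2: x=[6.5456 11.0000 15.4544] v=[-1.4720 0.0000 1.4720]
Step 3: x=[6.1639 11.0000 15.8361] v=[-1.9085 0.0000 1.9085]

Answer: 6.1639 11.0000 15.8361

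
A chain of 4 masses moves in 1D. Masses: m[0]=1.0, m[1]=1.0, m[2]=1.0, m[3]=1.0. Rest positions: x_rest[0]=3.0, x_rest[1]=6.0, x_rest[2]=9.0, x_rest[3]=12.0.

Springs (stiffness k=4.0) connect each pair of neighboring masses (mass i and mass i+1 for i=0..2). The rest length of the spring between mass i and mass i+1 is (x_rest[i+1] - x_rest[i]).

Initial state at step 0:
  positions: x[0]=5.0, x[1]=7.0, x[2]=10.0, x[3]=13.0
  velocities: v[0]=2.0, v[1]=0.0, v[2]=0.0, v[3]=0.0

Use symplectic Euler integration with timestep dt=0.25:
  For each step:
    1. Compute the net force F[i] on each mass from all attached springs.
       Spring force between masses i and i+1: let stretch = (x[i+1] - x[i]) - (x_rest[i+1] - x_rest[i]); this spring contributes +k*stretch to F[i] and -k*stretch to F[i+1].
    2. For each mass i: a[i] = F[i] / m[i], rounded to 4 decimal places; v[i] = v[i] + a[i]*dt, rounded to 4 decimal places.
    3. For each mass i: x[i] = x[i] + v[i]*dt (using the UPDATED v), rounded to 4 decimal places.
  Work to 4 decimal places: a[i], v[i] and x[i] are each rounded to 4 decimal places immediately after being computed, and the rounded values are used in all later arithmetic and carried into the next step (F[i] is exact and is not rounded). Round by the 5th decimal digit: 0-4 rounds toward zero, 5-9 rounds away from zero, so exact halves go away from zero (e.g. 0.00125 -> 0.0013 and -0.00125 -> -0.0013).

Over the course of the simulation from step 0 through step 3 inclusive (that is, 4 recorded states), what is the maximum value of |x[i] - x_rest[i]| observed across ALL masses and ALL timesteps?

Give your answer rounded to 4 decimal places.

Step 0: x=[5.0000 7.0000 10.0000 13.0000] v=[2.0000 0.0000 0.0000 0.0000]
Step 1: x=[5.2500 7.2500 10.0000 13.0000] v=[1.0000 1.0000 0.0000 0.0000]
Step 2: x=[5.2500 7.6875 10.0625 13.0000] v=[0.0000 1.7500 0.2500 0.0000]
Step 3: x=[5.1094 8.1094 10.2656 13.0156] v=[-0.5625 1.6875 0.8125 0.0625]
Max displacement = 2.2500

Answer: 2.2500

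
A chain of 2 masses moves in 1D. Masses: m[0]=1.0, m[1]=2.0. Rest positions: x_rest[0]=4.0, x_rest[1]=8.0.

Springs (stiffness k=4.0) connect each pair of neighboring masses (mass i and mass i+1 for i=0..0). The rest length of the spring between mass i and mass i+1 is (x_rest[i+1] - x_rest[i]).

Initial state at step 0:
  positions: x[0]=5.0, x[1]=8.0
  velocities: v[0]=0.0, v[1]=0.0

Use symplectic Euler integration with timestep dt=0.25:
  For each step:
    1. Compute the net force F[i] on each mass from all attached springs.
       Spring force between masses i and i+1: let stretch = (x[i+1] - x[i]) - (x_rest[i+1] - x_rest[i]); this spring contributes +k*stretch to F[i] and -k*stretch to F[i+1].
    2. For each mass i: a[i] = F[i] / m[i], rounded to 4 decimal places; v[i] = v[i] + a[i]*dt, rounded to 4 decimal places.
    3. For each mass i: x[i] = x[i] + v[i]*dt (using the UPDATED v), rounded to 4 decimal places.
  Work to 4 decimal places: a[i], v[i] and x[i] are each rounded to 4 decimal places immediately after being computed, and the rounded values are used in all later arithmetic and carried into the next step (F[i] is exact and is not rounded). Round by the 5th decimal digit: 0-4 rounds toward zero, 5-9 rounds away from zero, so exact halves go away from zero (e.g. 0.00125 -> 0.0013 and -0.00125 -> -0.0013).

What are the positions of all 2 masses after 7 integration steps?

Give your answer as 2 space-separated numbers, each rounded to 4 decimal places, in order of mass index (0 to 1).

Answer: 4.3022 8.3491

Derivation:
Step 0: x=[5.0000 8.0000] v=[0.0000 0.0000]
Step 1: x=[4.7500 8.1250] v=[-1.0000 0.5000]
Step 2: x=[4.3438 8.3281] v=[-1.6250 0.8125]
Step 3: x=[3.9336 8.5332] v=[-1.6407 0.8204]
Step 4: x=[3.6733 8.6634] v=[-1.0411 0.5206]
Step 5: x=[3.6606 8.6698] v=[-0.0510 0.0256]
Step 6: x=[3.9002 8.5501] v=[0.9582 -0.4790]
Step 7: x=[4.3022 8.3491] v=[1.6081 -0.8040]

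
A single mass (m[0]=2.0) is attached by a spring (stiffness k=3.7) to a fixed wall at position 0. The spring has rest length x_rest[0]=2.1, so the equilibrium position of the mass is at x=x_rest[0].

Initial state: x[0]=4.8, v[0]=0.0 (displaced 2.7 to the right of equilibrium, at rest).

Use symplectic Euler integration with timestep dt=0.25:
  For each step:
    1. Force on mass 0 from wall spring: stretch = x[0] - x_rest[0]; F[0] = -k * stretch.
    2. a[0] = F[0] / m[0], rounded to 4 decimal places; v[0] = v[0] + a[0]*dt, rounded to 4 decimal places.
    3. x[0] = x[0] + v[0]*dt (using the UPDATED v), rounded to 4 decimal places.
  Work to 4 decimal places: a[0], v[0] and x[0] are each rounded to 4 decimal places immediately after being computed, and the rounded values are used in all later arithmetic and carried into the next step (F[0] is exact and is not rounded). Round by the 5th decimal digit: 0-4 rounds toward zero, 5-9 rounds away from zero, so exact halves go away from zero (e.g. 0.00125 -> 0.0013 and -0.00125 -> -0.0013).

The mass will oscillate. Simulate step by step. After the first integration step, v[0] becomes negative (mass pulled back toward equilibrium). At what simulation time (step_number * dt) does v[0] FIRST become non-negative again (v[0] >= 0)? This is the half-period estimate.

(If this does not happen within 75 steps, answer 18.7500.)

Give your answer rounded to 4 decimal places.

Answer: 2.5000

Derivation:
Step 0: x=[4.8000] v=[0.0000]
Step 1: x=[4.4878] v=[-1.2488]
Step 2: x=[3.8995] v=[-2.3532]
Step 3: x=[3.1031] v=[-3.1855]
Step 4: x=[2.1908] v=[-3.6494]
Step 5: x=[1.2680] v=[-3.6914]
Step 6: x=[0.4414] v=[-3.3066]
Step 7: x=[-0.1935] v=[-2.5395]
Step 8: x=[-0.5632] v=[-1.4788]
Step 9: x=[-0.6250] v=[-0.2471]
Step 10: x=[-0.3717] v=[1.0132]
First v>=0 after going negative at step 10, time=2.5000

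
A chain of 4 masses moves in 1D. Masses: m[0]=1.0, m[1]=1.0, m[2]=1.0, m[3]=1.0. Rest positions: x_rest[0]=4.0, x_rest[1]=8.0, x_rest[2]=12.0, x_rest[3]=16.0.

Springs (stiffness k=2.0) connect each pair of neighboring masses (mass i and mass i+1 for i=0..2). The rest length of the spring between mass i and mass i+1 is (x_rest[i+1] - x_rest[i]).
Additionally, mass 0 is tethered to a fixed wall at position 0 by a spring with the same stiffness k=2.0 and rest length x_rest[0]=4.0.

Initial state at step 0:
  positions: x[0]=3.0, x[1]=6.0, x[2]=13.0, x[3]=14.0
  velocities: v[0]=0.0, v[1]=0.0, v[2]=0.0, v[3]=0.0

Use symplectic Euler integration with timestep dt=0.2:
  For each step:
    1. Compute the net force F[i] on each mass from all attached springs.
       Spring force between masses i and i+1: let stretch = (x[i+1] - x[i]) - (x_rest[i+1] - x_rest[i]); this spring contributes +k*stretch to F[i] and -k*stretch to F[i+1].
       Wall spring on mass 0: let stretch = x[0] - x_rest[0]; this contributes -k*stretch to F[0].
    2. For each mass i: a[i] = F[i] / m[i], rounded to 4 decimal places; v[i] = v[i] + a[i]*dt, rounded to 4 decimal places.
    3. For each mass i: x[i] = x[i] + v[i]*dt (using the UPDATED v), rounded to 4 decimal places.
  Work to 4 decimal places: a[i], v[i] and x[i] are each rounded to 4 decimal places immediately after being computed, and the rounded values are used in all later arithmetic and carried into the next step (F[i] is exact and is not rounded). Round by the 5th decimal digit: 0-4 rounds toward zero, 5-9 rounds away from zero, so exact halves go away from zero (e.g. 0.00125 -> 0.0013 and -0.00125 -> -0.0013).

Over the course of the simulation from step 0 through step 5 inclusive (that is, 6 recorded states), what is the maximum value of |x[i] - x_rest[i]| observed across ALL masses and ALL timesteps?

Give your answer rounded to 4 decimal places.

Answer: 2.7466

Derivation:
Step 0: x=[3.0000 6.0000 13.0000 14.0000] v=[0.0000 0.0000 0.0000 0.0000]
Step 1: x=[3.0000 6.3200 12.5200 14.2400] v=[0.0000 1.6000 -2.4000 1.2000]
Step 2: x=[3.0256 6.8704 11.6816 14.6624] v=[0.1280 2.7520 -4.1920 2.1120]
Step 3: x=[3.1167 7.4981 10.6968 15.1663] v=[0.4557 3.1386 -4.9242 2.5197]
Step 4: x=[3.3090 8.0312 9.8136 15.6327] v=[0.9616 2.6655 -4.4159 2.3319]
Step 5: x=[3.6144 8.3291 9.2534 15.9536] v=[1.5269 1.4896 -2.8012 1.6043]
Max displacement = 2.7466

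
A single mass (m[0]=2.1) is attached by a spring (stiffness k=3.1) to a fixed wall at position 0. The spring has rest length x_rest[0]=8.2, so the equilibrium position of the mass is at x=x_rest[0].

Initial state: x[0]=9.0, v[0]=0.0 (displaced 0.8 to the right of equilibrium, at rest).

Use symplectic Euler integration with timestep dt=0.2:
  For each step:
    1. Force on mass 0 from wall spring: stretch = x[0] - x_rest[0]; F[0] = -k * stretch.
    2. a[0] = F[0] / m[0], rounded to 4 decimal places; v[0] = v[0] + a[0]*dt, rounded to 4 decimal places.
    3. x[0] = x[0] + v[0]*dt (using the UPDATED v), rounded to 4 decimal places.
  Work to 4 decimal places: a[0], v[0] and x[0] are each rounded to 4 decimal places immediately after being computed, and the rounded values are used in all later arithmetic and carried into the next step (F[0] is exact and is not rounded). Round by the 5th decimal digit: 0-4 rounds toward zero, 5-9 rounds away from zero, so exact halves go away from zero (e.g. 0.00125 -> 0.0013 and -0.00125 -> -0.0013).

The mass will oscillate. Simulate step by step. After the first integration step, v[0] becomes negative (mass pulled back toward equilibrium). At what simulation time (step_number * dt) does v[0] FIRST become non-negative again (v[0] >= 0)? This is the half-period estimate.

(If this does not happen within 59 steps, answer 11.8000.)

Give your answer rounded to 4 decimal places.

Step 0: x=[9.0000] v=[0.0000]
Step 1: x=[8.9528] v=[-0.2362]
Step 2: x=[8.8611] v=[-0.4585]
Step 3: x=[8.7304] v=[-0.6537]
Step 4: x=[8.5683] v=[-0.8103]
Step 5: x=[8.3845] v=[-0.9190]
Step 6: x=[8.1898] v=[-0.9735]
Step 7: x=[7.9957] v=[-0.9705]
Step 8: x=[7.8137] v=[-0.9102]
Step 9: x=[7.6545] v=[-0.7961]
Step 10: x=[7.5275] v=[-0.6350]
Step 11: x=[7.4402] v=[-0.4365]
Step 12: x=[7.3978] v=[-0.2122]
Step 13: x=[7.4027] v=[0.0246]
First v>=0 after going negative at step 13, time=2.6000

Answer: 2.6000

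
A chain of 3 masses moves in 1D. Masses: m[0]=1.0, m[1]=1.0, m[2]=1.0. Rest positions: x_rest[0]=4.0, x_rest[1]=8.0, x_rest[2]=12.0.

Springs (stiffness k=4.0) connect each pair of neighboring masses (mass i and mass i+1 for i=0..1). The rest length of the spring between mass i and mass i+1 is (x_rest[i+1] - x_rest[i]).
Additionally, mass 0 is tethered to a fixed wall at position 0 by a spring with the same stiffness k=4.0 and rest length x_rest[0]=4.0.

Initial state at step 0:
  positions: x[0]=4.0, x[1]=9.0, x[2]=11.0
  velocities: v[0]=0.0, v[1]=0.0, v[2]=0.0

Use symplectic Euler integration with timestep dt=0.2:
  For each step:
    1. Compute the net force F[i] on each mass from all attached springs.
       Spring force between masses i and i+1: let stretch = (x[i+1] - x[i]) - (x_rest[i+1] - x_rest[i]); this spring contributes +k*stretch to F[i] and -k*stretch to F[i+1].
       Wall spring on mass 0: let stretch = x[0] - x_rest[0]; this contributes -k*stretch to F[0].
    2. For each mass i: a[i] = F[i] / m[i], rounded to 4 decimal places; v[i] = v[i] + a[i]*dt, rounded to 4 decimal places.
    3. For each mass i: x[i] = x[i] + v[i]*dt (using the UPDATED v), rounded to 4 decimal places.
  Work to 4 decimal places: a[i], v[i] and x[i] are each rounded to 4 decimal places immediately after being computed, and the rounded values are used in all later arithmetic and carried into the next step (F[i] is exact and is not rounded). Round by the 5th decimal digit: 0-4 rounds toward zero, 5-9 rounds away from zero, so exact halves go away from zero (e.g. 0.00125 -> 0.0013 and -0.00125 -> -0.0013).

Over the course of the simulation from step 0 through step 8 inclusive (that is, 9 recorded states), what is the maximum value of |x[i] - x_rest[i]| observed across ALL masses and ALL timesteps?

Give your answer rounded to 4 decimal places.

Answer: 1.0885

Derivation:
Step 0: x=[4.0000 9.0000 11.0000] v=[0.0000 0.0000 0.0000]
Step 1: x=[4.1600 8.5200 11.3200] v=[0.8000 -2.4000 1.6000]
Step 2: x=[4.3520 7.7904 11.8320] v=[0.9600 -3.6480 2.5600]
Step 3: x=[4.3978 7.1573 12.3373] v=[0.2291 -3.1654 2.5267]
Step 4: x=[4.1815 6.9115 12.6538] v=[-1.0815 -1.2290 1.5827]
Step 5: x=[3.7330 7.1477 12.6916] v=[-2.2427 1.1808 0.1889]
Step 6: x=[3.2335 7.7245 12.4824] v=[-2.4973 2.8842 -1.0462]
Step 7: x=[2.9352 8.3440 12.1519] v=[-1.4913 3.0977 -1.6525]
Step 8: x=[3.0327 8.7074 11.8521] v=[0.4876 1.8170 -1.4988]
Max displacement = 1.0885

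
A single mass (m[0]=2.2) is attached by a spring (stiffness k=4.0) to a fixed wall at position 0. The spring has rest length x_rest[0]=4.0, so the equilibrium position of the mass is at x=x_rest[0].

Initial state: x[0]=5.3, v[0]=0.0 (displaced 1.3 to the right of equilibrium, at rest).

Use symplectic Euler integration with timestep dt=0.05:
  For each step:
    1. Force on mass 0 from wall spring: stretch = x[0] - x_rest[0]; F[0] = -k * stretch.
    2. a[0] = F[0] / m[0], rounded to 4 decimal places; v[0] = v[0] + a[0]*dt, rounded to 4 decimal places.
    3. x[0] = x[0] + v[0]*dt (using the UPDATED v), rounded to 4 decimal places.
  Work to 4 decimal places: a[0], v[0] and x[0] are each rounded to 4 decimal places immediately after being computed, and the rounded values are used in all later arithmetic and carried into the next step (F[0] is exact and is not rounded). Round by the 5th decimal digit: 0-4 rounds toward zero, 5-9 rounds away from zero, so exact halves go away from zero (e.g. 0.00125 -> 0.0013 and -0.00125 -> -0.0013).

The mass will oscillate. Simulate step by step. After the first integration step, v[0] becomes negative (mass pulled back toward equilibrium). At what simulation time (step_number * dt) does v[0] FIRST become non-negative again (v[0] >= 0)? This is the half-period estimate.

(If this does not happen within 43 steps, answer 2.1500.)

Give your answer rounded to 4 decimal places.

Answer: 2.1500

Derivation:
Step 0: x=[5.3000] v=[0.0000]
Step 1: x=[5.2941] v=[-0.1182]
Step 2: x=[5.2823] v=[-0.2358]
Step 3: x=[5.2647] v=[-0.3524]
Step 4: x=[5.2413] v=[-0.4674]
Step 5: x=[5.2123] v=[-0.5802]
Step 6: x=[5.1778] v=[-0.6904]
Step 7: x=[5.1379] v=[-0.7975]
Step 8: x=[5.0929] v=[-0.9009]
Step 9: x=[5.0429] v=[-1.0003]
Step 10: x=[4.9881] v=[-1.0951]
Step 11: x=[4.9289] v=[-1.1849]
Step 12: x=[4.8654] v=[-1.2693]
Step 13: x=[4.7980] v=[-1.3480]
Step 14: x=[4.7270] v=[-1.4205]
Step 15: x=[4.6527] v=[-1.4866]
Step 16: x=[4.5754] v=[-1.5459]
Step 17: x=[4.4955] v=[-1.5982]
Step 18: x=[4.4133] v=[-1.6432]
Step 19: x=[4.3293] v=[-1.6808]
Step 20: x=[4.2438] v=[-1.7107]
Step 21: x=[4.1572] v=[-1.7329]
Step 22: x=[4.0698] v=[-1.7472]
Step 23: x=[3.9821] v=[-1.7535]
Step 24: x=[3.8945] v=[-1.7519]
Step 25: x=[3.8074] v=[-1.7423]
Step 26: x=[3.7212] v=[-1.7248]
Step 27: x=[3.6362] v=[-1.6995]
Step 28: x=[3.5529] v=[-1.6664]
Step 29: x=[3.4716] v=[-1.6258]
Step 30: x=[3.3927] v=[-1.5778]
Step 31: x=[3.3166] v=[-1.5226]
Step 32: x=[3.2436] v=[-1.4605]
Step 33: x=[3.1740] v=[-1.3917]
Step 34: x=[3.1082] v=[-1.3166]
Step 35: x=[3.0464] v=[-1.2355]
Step 36: x=[2.9890] v=[-1.1488]
Step 37: x=[2.9362] v=[-1.0569]
Step 38: x=[2.8882] v=[-0.9602]
Step 39: x=[2.8452] v=[-0.8591]
Step 40: x=[2.8075] v=[-0.7541]
Step 41: x=[2.7752] v=[-0.6457]
Step 42: x=[2.7485] v=[-0.5344]
Step 43: x=[2.7275] v=[-0.4206]
v[0] did not become non-negative within 43 steps; using fallback time=2.1500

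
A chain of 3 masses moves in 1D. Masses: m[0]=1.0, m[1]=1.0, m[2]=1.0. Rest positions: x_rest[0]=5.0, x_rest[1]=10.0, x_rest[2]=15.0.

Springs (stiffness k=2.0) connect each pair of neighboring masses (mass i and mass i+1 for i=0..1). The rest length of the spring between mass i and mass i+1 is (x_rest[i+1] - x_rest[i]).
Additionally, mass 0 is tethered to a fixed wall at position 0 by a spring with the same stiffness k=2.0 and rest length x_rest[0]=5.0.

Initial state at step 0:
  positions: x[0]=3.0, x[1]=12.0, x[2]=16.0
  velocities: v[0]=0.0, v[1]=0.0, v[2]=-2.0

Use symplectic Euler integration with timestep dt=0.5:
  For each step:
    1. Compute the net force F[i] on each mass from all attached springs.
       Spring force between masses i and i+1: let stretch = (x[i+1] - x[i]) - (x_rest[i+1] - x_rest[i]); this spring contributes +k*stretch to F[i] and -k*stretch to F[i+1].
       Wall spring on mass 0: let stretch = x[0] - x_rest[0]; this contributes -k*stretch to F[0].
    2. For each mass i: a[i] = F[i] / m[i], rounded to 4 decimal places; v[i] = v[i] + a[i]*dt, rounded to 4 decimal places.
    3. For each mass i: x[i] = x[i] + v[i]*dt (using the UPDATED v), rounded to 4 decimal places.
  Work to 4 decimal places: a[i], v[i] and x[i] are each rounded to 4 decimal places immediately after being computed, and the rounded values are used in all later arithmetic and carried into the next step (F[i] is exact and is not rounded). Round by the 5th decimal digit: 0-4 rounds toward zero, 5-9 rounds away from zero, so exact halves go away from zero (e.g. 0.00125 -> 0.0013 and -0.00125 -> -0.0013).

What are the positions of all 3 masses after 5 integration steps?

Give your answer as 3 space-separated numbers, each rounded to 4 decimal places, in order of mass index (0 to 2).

Step 0: x=[3.0000 12.0000 16.0000] v=[0.0000 0.0000 -2.0000]
Step 1: x=[6.0000 9.5000 15.5000] v=[6.0000 -5.0000 -1.0000]
Step 2: x=[7.7500 8.2500 14.5000] v=[3.5000 -2.5000 -2.0000]
Step 3: x=[5.8750 9.8750 12.8750] v=[-3.7500 3.2500 -3.2500]
Step 4: x=[3.0625 11.0000 12.2500] v=[-5.6250 2.2500 -1.2500]
Step 5: x=[2.6875 8.7813 13.5000] v=[-0.7500 -4.4375 2.5000]

Answer: 2.6875 8.7813 13.5000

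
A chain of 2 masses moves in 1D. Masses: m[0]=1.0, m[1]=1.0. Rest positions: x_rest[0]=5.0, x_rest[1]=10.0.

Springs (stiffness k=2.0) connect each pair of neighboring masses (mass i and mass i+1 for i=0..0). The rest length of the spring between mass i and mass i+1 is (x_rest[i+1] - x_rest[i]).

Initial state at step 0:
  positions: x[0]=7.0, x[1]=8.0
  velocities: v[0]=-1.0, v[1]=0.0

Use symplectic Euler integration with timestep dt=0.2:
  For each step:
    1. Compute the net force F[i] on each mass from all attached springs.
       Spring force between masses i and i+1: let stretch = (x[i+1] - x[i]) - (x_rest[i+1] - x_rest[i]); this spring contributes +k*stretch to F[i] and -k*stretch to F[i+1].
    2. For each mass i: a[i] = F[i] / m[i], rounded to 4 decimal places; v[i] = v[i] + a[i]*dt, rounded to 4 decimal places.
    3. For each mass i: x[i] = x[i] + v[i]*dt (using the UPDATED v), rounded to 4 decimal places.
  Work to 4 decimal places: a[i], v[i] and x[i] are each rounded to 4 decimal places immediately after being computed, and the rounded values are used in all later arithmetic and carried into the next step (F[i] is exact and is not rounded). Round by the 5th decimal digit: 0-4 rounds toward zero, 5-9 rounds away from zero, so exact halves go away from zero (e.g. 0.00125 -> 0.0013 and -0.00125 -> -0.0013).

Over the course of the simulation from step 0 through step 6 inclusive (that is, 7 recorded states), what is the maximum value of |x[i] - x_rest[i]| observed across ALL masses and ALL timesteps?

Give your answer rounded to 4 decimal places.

Step 0: x=[7.0000 8.0000] v=[-1.0000 0.0000]
Step 1: x=[6.4800 8.3200] v=[-2.6000 1.6000]
Step 2: x=[5.7072 8.8928] v=[-3.8640 2.8640]
Step 3: x=[4.7892 9.6108] v=[-4.5898 3.5898]
Step 4: x=[3.8570 10.3430] v=[-4.6612 3.6612]
Step 5: x=[3.0436 10.9564] v=[-4.0668 3.0668]
Step 6: x=[2.4633 11.3367] v=[-2.9017 1.9017]
Max displacement = 2.5367

Answer: 2.5367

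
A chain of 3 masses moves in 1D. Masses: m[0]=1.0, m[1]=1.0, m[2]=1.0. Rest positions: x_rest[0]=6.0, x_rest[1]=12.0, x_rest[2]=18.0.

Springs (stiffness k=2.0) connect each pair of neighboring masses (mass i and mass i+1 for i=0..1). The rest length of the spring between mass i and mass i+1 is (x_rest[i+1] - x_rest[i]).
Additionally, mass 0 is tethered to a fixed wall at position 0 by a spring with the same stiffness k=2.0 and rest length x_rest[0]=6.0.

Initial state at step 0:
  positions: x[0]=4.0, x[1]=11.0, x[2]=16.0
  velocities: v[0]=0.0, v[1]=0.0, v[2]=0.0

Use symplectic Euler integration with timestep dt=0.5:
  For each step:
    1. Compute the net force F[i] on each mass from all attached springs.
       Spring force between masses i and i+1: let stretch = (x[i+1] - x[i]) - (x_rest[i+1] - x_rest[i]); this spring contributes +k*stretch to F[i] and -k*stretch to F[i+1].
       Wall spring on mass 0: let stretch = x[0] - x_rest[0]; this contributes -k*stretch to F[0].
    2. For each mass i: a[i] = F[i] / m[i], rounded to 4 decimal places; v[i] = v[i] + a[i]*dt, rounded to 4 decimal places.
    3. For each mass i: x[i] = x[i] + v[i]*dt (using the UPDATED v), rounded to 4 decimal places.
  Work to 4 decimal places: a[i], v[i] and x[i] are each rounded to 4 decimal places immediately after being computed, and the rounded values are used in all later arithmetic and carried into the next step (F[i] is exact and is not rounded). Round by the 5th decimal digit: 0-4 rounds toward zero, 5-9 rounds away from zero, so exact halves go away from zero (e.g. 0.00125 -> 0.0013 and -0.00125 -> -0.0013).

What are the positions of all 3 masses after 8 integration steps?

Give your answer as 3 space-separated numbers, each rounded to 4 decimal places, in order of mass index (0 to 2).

Answer: 6.1914 14.1564 19.5431

Derivation:
Step 0: x=[4.0000 11.0000 16.0000] v=[0.0000 0.0000 0.0000]
Step 1: x=[5.5000 10.0000 16.5000] v=[3.0000 -2.0000 1.0000]
Step 2: x=[6.5000 10.0000 16.7500] v=[2.0000 0.0000 0.5000]
Step 3: x=[6.0000 11.6250 16.6250] v=[-1.0000 3.2500 -0.2500]
Step 4: x=[5.3125 12.9375 17.0000] v=[-1.3750 2.6250 0.7500]
Step 5: x=[5.7813 12.4688 18.3438] v=[0.9375 -0.9375 2.6875]
Step 6: x=[6.7032 11.5938 19.7501] v=[1.8437 -1.7500 2.8125]
Step 7: x=[6.7188 12.3517 20.0782] v=[0.0311 1.5157 0.6562]
Step 8: x=[6.1914 14.1564 19.5431] v=[-1.0548 3.6093 -1.0703]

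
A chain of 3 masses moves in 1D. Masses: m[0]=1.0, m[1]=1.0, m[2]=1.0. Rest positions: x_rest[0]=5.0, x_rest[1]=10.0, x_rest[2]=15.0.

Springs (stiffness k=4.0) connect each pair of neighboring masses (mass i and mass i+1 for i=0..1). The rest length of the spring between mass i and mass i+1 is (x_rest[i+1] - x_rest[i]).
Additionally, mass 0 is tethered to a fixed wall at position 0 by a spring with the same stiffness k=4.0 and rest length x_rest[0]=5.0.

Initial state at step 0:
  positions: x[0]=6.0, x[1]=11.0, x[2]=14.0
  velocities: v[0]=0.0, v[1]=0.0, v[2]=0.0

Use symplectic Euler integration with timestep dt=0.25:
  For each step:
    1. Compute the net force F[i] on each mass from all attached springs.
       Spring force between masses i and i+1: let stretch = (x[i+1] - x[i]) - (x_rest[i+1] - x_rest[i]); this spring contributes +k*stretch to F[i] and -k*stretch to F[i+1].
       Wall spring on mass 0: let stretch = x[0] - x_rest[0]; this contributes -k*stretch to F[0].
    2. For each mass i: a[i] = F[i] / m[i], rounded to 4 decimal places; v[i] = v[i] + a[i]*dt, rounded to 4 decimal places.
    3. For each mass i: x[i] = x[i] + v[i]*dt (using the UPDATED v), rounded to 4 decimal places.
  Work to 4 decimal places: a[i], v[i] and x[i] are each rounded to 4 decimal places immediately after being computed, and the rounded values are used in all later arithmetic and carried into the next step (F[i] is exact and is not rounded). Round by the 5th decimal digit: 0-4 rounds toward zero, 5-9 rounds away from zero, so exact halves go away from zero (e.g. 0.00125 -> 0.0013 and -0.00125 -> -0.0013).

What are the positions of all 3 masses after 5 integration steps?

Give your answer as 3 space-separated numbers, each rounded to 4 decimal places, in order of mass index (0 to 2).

Answer: 3.6817 9.6611 15.9424

Derivation:
Step 0: x=[6.0000 11.0000 14.0000] v=[0.0000 0.0000 0.0000]
Step 1: x=[5.7500 10.5000 14.5000] v=[-1.0000 -2.0000 2.0000]
Step 2: x=[5.2500 9.8125 15.2500] v=[-2.0000 -2.7500 3.0000]
Step 3: x=[4.5781 9.3438 15.8906] v=[-2.6875 -1.8750 2.5625]
Step 4: x=[3.9531 9.3203 16.1445] v=[-2.4999 -0.0939 1.0157]
Step 5: x=[3.6817 9.6611 15.9424] v=[-1.0858 1.3631 -0.8085]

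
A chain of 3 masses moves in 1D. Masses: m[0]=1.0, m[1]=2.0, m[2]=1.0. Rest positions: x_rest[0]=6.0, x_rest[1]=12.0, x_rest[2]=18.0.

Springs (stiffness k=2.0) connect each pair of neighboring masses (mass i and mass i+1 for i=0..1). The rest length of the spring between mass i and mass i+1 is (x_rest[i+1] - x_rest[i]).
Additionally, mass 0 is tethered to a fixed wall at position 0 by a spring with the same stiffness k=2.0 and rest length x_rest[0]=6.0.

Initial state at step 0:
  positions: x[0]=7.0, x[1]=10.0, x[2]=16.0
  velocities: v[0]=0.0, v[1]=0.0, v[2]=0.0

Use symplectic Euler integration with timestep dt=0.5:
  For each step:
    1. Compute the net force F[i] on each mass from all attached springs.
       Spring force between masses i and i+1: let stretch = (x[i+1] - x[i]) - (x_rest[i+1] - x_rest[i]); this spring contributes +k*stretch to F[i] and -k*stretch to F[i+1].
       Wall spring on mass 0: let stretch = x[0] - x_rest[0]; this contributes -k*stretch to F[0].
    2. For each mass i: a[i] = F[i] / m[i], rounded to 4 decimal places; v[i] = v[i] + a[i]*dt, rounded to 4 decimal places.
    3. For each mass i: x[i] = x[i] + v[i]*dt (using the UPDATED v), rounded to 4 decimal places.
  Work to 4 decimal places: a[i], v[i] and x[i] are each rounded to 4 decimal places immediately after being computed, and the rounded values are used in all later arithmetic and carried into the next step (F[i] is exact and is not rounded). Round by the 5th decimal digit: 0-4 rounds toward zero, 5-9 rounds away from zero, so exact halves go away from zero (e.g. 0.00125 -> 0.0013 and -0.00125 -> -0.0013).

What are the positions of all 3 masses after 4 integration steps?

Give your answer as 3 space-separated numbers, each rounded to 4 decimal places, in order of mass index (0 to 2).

Answer: 6.3125 10.8281 18.1250

Derivation:
Step 0: x=[7.0000 10.0000 16.0000] v=[0.0000 0.0000 0.0000]
Step 1: x=[5.0000 10.7500 16.0000] v=[-4.0000 1.5000 0.0000]
Step 2: x=[3.3750 11.3750 16.3750] v=[-3.2500 1.2500 0.7500]
Step 3: x=[4.0625 11.2500 17.2500] v=[1.3750 -0.2500 1.7500]
Step 4: x=[6.3125 10.8281 18.1250] v=[4.5000 -0.8438 1.7500]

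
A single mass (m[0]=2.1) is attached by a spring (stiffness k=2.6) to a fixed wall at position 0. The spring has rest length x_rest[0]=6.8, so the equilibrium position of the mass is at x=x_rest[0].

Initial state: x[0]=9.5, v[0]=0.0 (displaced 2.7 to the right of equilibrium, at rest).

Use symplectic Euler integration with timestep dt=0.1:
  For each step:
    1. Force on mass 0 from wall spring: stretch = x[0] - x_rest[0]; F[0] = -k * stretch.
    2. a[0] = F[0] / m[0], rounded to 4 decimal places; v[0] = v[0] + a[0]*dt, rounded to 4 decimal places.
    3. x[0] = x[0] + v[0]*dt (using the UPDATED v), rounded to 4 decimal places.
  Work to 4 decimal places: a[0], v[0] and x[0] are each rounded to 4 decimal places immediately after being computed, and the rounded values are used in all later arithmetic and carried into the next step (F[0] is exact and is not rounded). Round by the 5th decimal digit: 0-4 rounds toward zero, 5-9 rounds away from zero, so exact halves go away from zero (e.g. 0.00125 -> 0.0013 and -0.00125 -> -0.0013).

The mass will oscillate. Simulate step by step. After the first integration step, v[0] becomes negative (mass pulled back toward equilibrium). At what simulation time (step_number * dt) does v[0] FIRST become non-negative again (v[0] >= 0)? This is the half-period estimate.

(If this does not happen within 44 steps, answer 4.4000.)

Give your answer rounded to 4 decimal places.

Answer: 2.9000

Derivation:
Step 0: x=[9.5000] v=[0.0000]
Step 1: x=[9.4666] v=[-0.3343]
Step 2: x=[9.4002] v=[-0.6645]
Step 3: x=[9.3016] v=[-0.9864]
Step 4: x=[9.1720] v=[-1.2961]
Step 5: x=[9.0130] v=[-1.5898]
Step 6: x=[8.8266] v=[-1.8638]
Step 7: x=[8.6151] v=[-2.1147]
Step 8: x=[8.3812] v=[-2.3394]
Step 9: x=[8.1277] v=[-2.5352]
Step 10: x=[7.8577] v=[-2.6996]
Step 11: x=[7.5746] v=[-2.8306]
Step 12: x=[7.2820] v=[-2.9265]
Step 13: x=[6.9834] v=[-2.9862]
Step 14: x=[6.6825] v=[-3.0089]
Step 15: x=[6.3831] v=[-2.9944]
Step 16: x=[6.0888] v=[-2.9428]
Step 17: x=[5.8033] v=[-2.8548]
Step 18: x=[5.5302] v=[-2.7314]
Step 19: x=[5.2728] v=[-2.5742]
Step 20: x=[5.0343] v=[-2.3851]
Step 21: x=[4.8177] v=[-2.1665]
Step 22: x=[4.6256] v=[-1.9211]
Step 23: x=[4.4604] v=[-1.6519]
Step 24: x=[4.3242] v=[-1.3622]
Step 25: x=[4.2186] v=[-1.0557]
Step 26: x=[4.1450] v=[-0.7361]
Step 27: x=[4.1043] v=[-0.4074]
Step 28: x=[4.0969] v=[-0.0737]
Step 29: x=[4.1230] v=[0.2610]
First v>=0 after going negative at step 29, time=2.9000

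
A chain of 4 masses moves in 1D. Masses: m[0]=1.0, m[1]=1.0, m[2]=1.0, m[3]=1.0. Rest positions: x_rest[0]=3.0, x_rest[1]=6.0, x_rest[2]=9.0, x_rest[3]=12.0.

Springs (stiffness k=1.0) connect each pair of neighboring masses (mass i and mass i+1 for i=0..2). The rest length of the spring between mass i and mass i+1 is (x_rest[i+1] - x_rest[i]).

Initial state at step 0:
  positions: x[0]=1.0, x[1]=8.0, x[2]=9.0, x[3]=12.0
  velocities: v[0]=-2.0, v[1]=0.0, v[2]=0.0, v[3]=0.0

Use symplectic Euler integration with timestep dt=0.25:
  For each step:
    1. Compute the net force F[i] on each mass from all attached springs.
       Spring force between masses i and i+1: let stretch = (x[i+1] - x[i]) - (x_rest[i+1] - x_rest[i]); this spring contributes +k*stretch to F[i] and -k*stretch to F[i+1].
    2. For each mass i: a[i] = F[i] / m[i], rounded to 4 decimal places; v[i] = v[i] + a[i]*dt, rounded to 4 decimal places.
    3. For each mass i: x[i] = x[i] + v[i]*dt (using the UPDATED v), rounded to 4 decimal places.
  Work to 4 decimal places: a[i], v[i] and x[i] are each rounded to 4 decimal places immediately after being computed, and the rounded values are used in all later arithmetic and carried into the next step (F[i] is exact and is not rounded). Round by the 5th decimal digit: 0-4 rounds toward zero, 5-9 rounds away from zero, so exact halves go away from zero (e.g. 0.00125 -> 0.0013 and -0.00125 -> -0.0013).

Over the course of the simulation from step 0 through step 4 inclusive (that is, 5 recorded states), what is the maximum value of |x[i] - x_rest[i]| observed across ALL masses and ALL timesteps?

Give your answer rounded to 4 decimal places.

Step 0: x=[1.0000 8.0000 9.0000 12.0000] v=[-2.0000 0.0000 0.0000 0.0000]
Step 1: x=[0.7500 7.6250 9.1250 12.0000] v=[-1.0000 -1.5000 0.5000 0.0000]
Step 2: x=[0.7422 6.9141 9.3360 12.0078] v=[-0.0313 -2.8438 0.8438 0.0313]
Step 3: x=[0.9326 5.9688 9.5626 12.0362] v=[0.7617 -3.7813 0.9063 0.1134]
Step 4: x=[1.2503 4.9333 9.7192 12.0975] v=[1.2708 -4.1419 0.6263 0.2450]
Max displacement = 2.2578

Answer: 2.2578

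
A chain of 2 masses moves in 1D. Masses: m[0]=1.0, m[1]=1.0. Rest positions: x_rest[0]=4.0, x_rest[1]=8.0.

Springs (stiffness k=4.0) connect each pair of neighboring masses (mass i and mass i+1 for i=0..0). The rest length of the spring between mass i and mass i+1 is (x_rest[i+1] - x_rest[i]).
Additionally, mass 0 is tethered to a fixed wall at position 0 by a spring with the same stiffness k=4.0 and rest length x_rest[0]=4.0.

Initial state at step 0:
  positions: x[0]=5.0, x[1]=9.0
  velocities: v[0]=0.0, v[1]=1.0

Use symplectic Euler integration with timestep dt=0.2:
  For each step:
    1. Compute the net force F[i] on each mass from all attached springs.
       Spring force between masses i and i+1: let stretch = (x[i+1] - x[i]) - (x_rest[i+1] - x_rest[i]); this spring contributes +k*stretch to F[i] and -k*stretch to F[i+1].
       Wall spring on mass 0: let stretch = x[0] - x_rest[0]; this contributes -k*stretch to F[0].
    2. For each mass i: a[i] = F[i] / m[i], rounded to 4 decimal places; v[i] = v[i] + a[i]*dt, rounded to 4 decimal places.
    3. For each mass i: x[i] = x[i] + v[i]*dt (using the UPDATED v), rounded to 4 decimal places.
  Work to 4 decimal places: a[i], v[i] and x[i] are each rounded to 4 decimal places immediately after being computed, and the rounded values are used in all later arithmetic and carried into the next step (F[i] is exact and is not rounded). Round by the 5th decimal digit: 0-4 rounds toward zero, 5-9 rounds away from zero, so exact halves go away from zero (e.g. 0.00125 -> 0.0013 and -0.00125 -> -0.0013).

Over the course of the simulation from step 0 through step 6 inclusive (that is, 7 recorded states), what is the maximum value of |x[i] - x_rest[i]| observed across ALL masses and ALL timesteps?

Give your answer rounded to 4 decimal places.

Answer: 1.3665

Derivation:
Step 0: x=[5.0000 9.0000] v=[0.0000 1.0000]
Step 1: x=[4.8400 9.2000] v=[-0.8000 1.0000]
Step 2: x=[4.6032 9.3424] v=[-1.1840 0.7120]
Step 3: x=[4.3882 9.3665] v=[-1.0752 0.1206]
Step 4: x=[4.2676 9.2341] v=[-0.6031 -0.6620]
Step 5: x=[4.2588 8.9471] v=[-0.0440 -1.4352]
Step 6: x=[4.3187 8.5499] v=[0.2996 -1.9858]
Max displacement = 1.3665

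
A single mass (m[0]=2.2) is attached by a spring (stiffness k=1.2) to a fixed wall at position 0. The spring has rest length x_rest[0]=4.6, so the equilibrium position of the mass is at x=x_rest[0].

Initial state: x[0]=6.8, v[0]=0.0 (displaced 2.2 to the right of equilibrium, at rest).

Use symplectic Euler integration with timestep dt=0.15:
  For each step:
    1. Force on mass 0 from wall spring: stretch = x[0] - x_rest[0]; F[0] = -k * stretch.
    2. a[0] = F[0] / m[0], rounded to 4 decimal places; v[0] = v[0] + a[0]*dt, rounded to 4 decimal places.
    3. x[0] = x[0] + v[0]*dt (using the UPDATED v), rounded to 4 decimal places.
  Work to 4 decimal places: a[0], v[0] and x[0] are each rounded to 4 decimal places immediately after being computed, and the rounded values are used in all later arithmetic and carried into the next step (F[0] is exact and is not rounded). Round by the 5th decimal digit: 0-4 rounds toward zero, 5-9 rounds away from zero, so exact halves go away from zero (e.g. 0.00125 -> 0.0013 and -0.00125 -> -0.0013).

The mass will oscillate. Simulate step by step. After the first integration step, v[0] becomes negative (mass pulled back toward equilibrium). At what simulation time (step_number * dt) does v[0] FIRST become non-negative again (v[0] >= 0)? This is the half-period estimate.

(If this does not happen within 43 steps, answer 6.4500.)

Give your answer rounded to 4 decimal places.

Answer: 4.3500

Derivation:
Step 0: x=[6.8000] v=[0.0000]
Step 1: x=[6.7730] v=[-0.1800]
Step 2: x=[6.7193] v=[-0.3578]
Step 3: x=[6.6396] v=[-0.5312]
Step 4: x=[6.5349] v=[-0.6981]
Step 5: x=[6.4064] v=[-0.8564]
Step 6: x=[6.2558] v=[-1.0042]
Step 7: x=[6.0848] v=[-1.1397]
Step 8: x=[5.8956] v=[-1.2612]
Step 9: x=[5.6905] v=[-1.3672]
Step 10: x=[5.4720] v=[-1.4564]
Step 11: x=[5.2428] v=[-1.5277]
Step 12: x=[5.0058] v=[-1.5803]
Step 13: x=[4.7638] v=[-1.6135]
Step 14: x=[4.5198] v=[-1.6269]
Step 15: x=[4.2768] v=[-1.6203]
Step 16: x=[4.0377] v=[-1.5939]
Step 17: x=[3.8055] v=[-1.5479]
Step 18: x=[3.5831] v=[-1.4829]
Step 19: x=[3.3731] v=[-1.3997]
Step 20: x=[3.1782] v=[-1.2993]
Step 21: x=[3.0008] v=[-1.1830]
Step 22: x=[2.8430] v=[-1.0522]
Step 23: x=[2.7067] v=[-0.9084]
Step 24: x=[2.5937] v=[-0.7535]
Step 25: x=[2.5053] v=[-0.5894]
Step 26: x=[2.4426] v=[-0.4180]
Step 27: x=[2.4064] v=[-0.2415]
Step 28: x=[2.3971] v=[-0.0620]
Step 29: x=[2.4148] v=[0.1182]
First v>=0 after going negative at step 29, time=4.3500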